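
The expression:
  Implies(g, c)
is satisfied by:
  {c: True, g: False}
  {g: False, c: False}
  {g: True, c: True}


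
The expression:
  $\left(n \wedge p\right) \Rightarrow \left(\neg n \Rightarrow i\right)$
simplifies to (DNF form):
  $\text{True}$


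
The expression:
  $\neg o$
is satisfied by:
  {o: False}


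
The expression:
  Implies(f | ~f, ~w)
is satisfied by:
  {w: False}


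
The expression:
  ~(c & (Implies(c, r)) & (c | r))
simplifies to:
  ~c | ~r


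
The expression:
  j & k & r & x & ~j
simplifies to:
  False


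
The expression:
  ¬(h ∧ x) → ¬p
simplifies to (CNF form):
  (h ∨ ¬p) ∧ (x ∨ ¬p)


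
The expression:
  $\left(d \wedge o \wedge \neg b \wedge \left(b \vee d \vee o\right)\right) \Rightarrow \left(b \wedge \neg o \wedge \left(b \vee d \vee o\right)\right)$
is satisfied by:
  {b: True, o: False, d: False}
  {o: False, d: False, b: False}
  {b: True, d: True, o: False}
  {d: True, o: False, b: False}
  {b: True, o: True, d: False}
  {o: True, b: False, d: False}
  {b: True, d: True, o: True}


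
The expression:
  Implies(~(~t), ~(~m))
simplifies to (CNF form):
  m | ~t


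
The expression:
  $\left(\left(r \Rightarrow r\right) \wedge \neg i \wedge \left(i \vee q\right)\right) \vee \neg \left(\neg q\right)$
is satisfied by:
  {q: True}


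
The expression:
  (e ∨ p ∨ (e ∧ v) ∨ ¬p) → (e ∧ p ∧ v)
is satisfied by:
  {p: True, e: True, v: True}


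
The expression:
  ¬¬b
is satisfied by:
  {b: True}


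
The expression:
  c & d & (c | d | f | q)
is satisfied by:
  {c: True, d: True}


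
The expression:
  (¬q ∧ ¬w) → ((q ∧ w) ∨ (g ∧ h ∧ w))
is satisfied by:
  {q: True, w: True}
  {q: True, w: False}
  {w: True, q: False}


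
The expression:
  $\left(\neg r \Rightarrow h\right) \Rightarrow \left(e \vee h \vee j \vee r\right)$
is always true.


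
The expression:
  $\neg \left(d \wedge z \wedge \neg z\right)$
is always true.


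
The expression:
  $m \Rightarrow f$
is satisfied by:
  {f: True, m: False}
  {m: False, f: False}
  {m: True, f: True}


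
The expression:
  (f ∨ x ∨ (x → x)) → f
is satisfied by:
  {f: True}


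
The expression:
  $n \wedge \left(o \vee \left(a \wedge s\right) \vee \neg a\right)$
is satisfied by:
  {o: True, s: True, n: True, a: False}
  {o: True, n: True, s: False, a: False}
  {s: True, n: True, o: False, a: False}
  {n: True, o: False, s: False, a: False}
  {a: True, o: True, n: True, s: True}
  {a: True, o: True, n: True, s: False}
  {a: True, n: True, s: True, o: False}


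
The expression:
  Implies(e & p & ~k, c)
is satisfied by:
  {k: True, c: True, p: False, e: False}
  {k: True, p: False, e: False, c: False}
  {c: True, p: False, e: False, k: False}
  {c: False, p: False, e: False, k: False}
  {k: True, e: True, c: True, p: False}
  {k: True, e: True, c: False, p: False}
  {e: True, c: True, k: False, p: False}
  {e: True, k: False, p: False, c: False}
  {c: True, k: True, p: True, e: False}
  {k: True, p: True, c: False, e: False}
  {c: True, p: True, k: False, e: False}
  {p: True, k: False, e: False, c: False}
  {k: True, e: True, p: True, c: True}
  {k: True, e: True, p: True, c: False}
  {e: True, p: True, c: True, k: False}


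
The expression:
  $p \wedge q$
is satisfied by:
  {p: True, q: True}


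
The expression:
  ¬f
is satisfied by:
  {f: False}


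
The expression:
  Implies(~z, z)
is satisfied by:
  {z: True}


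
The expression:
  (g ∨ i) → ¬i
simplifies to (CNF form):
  ¬i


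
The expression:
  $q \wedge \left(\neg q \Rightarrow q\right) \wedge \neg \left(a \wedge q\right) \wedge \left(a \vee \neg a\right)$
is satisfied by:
  {q: True, a: False}


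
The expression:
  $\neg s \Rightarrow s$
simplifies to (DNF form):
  $s$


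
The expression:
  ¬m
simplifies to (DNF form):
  ¬m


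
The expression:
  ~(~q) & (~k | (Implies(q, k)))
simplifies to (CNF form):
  q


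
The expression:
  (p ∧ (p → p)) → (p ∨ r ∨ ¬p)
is always true.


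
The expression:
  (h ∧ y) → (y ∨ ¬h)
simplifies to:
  True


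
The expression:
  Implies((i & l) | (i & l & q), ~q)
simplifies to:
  ~i | ~l | ~q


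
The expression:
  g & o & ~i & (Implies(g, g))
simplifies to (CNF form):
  g & o & ~i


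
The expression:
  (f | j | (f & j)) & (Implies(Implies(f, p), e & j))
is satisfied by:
  {j: True, f: True, e: True, p: False}
  {j: True, f: True, p: False, e: False}
  {j: True, e: True, p: False, f: False}
  {f: True, e: True, p: False, j: False}
  {f: True, p: False, e: False, j: False}
  {f: True, j: True, p: True, e: True}
  {j: True, p: True, e: True, f: False}


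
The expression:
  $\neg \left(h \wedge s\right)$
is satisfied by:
  {s: False, h: False}
  {h: True, s: False}
  {s: True, h: False}


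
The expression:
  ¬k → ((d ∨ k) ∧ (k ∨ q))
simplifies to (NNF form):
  k ∨ (d ∧ q)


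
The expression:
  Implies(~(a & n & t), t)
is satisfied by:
  {t: True}


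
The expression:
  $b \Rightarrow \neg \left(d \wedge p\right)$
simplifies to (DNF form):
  $\neg b \vee \neg d \vee \neg p$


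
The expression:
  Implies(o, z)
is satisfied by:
  {z: True, o: False}
  {o: False, z: False}
  {o: True, z: True}


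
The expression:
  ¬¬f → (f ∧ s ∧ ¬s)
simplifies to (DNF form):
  ¬f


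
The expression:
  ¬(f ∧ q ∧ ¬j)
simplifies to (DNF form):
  j ∨ ¬f ∨ ¬q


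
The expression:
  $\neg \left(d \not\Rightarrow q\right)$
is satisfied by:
  {q: True, d: False}
  {d: False, q: False}
  {d: True, q: True}


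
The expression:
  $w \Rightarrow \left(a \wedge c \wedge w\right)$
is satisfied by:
  {a: True, c: True, w: False}
  {a: True, c: False, w: False}
  {c: True, a: False, w: False}
  {a: False, c: False, w: False}
  {a: True, w: True, c: True}


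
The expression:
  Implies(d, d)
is always true.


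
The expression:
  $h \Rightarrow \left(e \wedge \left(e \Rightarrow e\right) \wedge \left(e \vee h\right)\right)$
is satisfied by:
  {e: True, h: False}
  {h: False, e: False}
  {h: True, e: True}


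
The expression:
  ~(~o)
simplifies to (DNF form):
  o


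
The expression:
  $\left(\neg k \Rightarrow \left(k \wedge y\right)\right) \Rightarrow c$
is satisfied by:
  {c: True, k: False}
  {k: False, c: False}
  {k: True, c: True}


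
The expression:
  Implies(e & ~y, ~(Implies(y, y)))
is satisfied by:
  {y: True, e: False}
  {e: False, y: False}
  {e: True, y: True}


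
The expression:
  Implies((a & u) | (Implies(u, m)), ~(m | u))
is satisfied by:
  {u: False, m: False, a: False}
  {a: True, u: False, m: False}
  {u: True, a: False, m: False}


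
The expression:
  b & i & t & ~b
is never true.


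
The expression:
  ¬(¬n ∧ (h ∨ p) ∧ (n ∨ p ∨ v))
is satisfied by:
  {n: True, h: False, v: False, p: False}
  {n: True, v: True, h: False, p: False}
  {n: True, h: True, v: False, p: False}
  {n: True, v: True, h: True, p: False}
  {n: True, p: True, h: False, v: False}
  {n: True, p: True, v: True, h: False}
  {n: True, p: True, h: True, v: False}
  {n: True, p: True, v: True, h: True}
  {p: False, h: False, v: False, n: False}
  {v: True, p: False, h: False, n: False}
  {h: True, p: False, v: False, n: False}


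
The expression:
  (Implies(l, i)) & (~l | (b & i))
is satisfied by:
  {b: True, i: True, l: False}
  {b: True, i: False, l: False}
  {i: True, b: False, l: False}
  {b: False, i: False, l: False}
  {b: True, l: True, i: True}


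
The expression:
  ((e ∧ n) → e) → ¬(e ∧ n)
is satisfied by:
  {e: False, n: False}
  {n: True, e: False}
  {e: True, n: False}


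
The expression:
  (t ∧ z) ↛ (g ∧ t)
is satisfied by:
  {t: True, z: True, g: False}


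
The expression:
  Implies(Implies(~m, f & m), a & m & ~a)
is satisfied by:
  {m: False}


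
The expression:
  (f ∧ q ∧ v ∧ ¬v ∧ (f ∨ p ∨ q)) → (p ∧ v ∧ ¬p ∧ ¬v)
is always true.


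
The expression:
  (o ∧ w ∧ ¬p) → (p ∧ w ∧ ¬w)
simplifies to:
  p ∨ ¬o ∨ ¬w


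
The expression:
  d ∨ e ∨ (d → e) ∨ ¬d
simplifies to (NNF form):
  True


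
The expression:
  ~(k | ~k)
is never true.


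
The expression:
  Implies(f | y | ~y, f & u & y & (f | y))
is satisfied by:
  {f: True, u: True, y: True}


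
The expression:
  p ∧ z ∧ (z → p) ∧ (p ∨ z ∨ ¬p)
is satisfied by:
  {z: True, p: True}


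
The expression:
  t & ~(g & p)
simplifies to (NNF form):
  t & (~g | ~p)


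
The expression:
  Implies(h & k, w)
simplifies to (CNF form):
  w | ~h | ~k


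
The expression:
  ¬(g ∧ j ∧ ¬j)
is always true.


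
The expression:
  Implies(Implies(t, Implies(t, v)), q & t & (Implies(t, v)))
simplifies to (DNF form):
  (q & t) | (t & ~v)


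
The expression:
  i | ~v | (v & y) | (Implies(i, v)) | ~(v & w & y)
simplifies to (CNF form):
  True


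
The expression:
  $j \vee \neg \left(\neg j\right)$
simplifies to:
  $j$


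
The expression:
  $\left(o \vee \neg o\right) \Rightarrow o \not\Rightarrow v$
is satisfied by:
  {o: True, v: False}


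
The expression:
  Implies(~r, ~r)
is always true.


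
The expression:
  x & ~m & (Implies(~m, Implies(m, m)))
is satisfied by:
  {x: True, m: False}


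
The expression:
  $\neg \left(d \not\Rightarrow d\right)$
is always true.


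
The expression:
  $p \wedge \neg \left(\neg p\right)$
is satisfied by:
  {p: True}


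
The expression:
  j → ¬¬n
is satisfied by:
  {n: True, j: False}
  {j: False, n: False}
  {j: True, n: True}


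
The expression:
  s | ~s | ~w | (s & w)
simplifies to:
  True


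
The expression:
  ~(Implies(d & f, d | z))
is never true.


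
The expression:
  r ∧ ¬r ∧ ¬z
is never true.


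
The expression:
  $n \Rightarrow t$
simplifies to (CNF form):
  $t \vee \neg n$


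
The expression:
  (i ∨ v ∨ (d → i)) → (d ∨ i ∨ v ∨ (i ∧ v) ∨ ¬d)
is always true.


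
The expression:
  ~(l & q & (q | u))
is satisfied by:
  {l: False, q: False}
  {q: True, l: False}
  {l: True, q: False}


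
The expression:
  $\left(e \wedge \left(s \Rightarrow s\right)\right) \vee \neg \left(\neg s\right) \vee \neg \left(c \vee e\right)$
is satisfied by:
  {s: True, e: True, c: False}
  {s: True, c: False, e: False}
  {e: True, c: False, s: False}
  {e: False, c: False, s: False}
  {s: True, e: True, c: True}
  {s: True, c: True, e: False}
  {e: True, c: True, s: False}


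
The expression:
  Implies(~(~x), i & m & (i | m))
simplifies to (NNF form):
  ~x | (i & m)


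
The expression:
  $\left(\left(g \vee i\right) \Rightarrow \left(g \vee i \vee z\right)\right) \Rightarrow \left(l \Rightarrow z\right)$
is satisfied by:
  {z: True, l: False}
  {l: False, z: False}
  {l: True, z: True}


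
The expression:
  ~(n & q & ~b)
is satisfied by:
  {b: True, q: False, n: False}
  {q: False, n: False, b: False}
  {b: True, n: True, q: False}
  {n: True, q: False, b: False}
  {b: True, q: True, n: False}
  {q: True, b: False, n: False}
  {b: True, n: True, q: True}


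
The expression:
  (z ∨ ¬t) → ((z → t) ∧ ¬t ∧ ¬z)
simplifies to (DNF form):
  ¬z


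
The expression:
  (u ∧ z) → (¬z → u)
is always true.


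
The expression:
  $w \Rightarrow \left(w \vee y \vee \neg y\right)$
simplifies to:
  $\text{True}$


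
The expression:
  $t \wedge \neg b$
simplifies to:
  $t \wedge \neg b$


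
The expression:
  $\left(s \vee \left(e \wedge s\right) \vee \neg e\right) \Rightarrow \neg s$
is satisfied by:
  {s: False}


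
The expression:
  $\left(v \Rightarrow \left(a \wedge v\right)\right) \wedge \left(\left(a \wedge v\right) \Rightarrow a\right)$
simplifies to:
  $a \vee \neg v$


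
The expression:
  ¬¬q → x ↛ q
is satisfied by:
  {q: False}


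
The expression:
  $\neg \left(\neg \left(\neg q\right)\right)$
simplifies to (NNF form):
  $\neg q$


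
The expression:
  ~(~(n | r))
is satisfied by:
  {r: True, n: True}
  {r: True, n: False}
  {n: True, r: False}


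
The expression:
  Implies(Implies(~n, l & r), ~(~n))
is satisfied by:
  {n: True, l: False, r: False}
  {l: False, r: False, n: False}
  {r: True, n: True, l: False}
  {r: True, l: False, n: False}
  {n: True, l: True, r: False}
  {l: True, n: False, r: False}
  {r: True, l: True, n: True}


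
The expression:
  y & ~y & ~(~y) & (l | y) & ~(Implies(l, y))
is never true.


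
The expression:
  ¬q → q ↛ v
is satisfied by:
  {q: True}


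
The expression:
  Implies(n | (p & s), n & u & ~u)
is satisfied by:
  {n: False, s: False, p: False}
  {p: True, n: False, s: False}
  {s: True, n: False, p: False}


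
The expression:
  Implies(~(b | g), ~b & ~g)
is always true.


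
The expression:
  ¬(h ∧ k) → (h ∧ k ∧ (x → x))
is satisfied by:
  {h: True, k: True}


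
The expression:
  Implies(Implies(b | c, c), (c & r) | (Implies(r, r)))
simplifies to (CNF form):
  True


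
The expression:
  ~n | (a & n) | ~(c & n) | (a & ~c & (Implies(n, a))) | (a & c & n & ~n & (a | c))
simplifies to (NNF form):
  a | ~c | ~n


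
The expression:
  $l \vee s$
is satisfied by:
  {l: True, s: True}
  {l: True, s: False}
  {s: True, l: False}


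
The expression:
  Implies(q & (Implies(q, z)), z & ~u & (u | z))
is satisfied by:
  {u: False, q: False, z: False}
  {z: True, u: False, q: False}
  {q: True, u: False, z: False}
  {z: True, q: True, u: False}
  {u: True, z: False, q: False}
  {z: True, u: True, q: False}
  {q: True, u: True, z: False}


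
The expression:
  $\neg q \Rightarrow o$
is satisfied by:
  {q: True, o: True}
  {q: True, o: False}
  {o: True, q: False}


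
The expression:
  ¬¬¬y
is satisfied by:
  {y: False}


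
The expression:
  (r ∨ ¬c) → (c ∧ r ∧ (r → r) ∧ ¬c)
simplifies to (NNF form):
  c ∧ ¬r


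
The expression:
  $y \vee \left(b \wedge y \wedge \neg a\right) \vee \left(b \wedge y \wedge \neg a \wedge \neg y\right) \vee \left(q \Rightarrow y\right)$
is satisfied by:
  {y: True, q: False}
  {q: False, y: False}
  {q: True, y: True}


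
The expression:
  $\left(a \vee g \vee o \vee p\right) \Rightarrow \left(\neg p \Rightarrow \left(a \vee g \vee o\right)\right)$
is always true.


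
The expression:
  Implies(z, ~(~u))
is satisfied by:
  {u: True, z: False}
  {z: False, u: False}
  {z: True, u: True}


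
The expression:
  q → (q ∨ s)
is always true.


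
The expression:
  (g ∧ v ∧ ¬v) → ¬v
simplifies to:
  True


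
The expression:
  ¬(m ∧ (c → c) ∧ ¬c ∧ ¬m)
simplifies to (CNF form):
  True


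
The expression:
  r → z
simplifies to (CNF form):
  z ∨ ¬r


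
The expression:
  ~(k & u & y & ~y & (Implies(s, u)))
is always true.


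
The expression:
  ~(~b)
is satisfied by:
  {b: True}


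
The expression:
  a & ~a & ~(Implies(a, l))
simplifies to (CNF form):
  False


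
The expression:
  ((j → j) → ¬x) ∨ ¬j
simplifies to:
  ¬j ∨ ¬x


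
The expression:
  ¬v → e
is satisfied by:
  {v: True, e: True}
  {v: True, e: False}
  {e: True, v: False}


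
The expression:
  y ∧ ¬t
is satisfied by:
  {y: True, t: False}


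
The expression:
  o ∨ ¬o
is always true.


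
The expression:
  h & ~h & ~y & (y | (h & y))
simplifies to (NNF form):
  False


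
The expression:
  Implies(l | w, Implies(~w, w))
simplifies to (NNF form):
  w | ~l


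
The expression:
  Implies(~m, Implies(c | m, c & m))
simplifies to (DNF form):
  m | ~c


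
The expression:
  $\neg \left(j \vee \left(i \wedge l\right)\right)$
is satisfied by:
  {l: False, j: False, i: False}
  {i: True, l: False, j: False}
  {l: True, i: False, j: False}


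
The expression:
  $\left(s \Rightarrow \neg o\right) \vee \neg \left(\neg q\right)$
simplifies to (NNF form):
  $q \vee \neg o \vee \neg s$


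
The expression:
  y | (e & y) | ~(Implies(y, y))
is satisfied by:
  {y: True}


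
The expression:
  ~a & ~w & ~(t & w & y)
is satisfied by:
  {w: False, a: False}


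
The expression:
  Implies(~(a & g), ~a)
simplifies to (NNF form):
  g | ~a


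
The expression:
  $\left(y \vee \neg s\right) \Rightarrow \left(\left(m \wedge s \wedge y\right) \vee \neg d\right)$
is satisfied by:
  {m: True, s: True, d: False, y: False}
  {s: True, y: False, m: False, d: False}
  {y: True, m: True, s: True, d: False}
  {y: True, s: True, m: False, d: False}
  {m: True, y: False, s: False, d: False}
  {y: False, s: False, m: False, d: False}
  {y: True, m: True, s: False, d: False}
  {y: True, s: False, m: False, d: False}
  {d: True, m: True, s: True, y: False}
  {d: True, s: True, y: False, m: False}
  {d: True, y: True, s: True, m: True}


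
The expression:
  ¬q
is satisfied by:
  {q: False}


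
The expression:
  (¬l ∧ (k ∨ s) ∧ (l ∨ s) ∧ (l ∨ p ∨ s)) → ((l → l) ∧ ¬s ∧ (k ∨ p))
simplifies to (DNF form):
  l ∨ ¬s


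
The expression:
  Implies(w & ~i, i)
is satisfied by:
  {i: True, w: False}
  {w: False, i: False}
  {w: True, i: True}


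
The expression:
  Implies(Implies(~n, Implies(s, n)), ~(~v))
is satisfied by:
  {v: True, s: True, n: False}
  {v: True, n: False, s: False}
  {v: True, s: True, n: True}
  {v: True, n: True, s: False}
  {s: True, n: False, v: False}


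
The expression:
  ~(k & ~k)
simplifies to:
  True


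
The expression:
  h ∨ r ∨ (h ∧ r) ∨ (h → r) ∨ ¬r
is always true.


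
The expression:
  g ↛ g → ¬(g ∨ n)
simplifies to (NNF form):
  True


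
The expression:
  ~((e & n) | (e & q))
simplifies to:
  ~e | (~n & ~q)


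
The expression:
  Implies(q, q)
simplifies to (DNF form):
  True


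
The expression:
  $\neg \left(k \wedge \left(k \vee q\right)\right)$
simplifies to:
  $\neg k$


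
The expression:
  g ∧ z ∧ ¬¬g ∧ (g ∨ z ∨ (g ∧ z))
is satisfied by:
  {z: True, g: True}


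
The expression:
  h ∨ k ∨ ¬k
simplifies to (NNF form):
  True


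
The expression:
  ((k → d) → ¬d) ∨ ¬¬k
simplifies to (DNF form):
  k ∨ ¬d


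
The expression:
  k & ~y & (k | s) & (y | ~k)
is never true.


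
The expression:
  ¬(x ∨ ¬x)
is never true.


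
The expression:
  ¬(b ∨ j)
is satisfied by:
  {j: False, b: False}


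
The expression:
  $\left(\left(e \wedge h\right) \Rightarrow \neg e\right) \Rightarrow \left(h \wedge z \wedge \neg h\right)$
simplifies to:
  $e \wedge h$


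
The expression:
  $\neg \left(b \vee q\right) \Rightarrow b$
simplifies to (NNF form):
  $b \vee q$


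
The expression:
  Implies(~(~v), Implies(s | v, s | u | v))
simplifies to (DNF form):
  True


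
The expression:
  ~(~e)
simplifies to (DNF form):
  e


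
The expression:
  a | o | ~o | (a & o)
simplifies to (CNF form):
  True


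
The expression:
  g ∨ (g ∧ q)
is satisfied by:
  {g: True}


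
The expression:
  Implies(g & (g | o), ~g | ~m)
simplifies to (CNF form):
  ~g | ~m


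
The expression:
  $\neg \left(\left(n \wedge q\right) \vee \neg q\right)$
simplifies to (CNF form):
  $q \wedge \neg n$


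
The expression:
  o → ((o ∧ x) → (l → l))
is always true.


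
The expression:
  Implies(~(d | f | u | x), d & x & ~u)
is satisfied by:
  {x: True, d: True, u: True, f: True}
  {x: True, d: True, u: True, f: False}
  {x: True, d: True, f: True, u: False}
  {x: True, d: True, f: False, u: False}
  {x: True, u: True, f: True, d: False}
  {x: True, u: True, f: False, d: False}
  {x: True, u: False, f: True, d: False}
  {x: True, u: False, f: False, d: False}
  {d: True, u: True, f: True, x: False}
  {d: True, u: True, f: False, x: False}
  {d: True, f: True, u: False, x: False}
  {d: True, f: False, u: False, x: False}
  {u: True, f: True, d: False, x: False}
  {u: True, d: False, f: False, x: False}
  {f: True, d: False, u: False, x: False}


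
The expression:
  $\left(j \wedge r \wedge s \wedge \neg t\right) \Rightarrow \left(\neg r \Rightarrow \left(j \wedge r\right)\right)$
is always true.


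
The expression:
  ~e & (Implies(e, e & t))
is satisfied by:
  {e: False}


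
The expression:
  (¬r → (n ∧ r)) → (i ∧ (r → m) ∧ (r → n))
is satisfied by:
  {m: True, n: True, i: True, r: False}
  {m: True, n: True, i: False, r: False}
  {m: True, i: True, n: False, r: False}
  {m: True, i: False, n: False, r: False}
  {n: True, i: True, m: False, r: False}
  {n: True, i: False, m: False, r: False}
  {i: True, m: False, n: False, r: False}
  {i: False, m: False, n: False, r: False}
  {r: True, m: True, n: True, i: True}


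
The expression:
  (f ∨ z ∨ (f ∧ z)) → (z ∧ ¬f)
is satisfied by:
  {f: False}


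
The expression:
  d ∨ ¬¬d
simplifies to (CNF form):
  d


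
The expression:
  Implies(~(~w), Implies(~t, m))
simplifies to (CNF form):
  m | t | ~w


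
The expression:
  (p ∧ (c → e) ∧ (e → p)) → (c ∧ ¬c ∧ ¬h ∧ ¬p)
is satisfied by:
  {c: True, e: False, p: False}
  {e: False, p: False, c: False}
  {c: True, e: True, p: False}
  {e: True, c: False, p: False}
  {p: True, c: True, e: False}


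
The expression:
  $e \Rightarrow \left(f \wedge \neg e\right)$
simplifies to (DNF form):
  $\neg e$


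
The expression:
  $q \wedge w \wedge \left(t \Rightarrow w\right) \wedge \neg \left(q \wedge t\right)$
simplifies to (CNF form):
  $q \wedge w \wedge \neg t$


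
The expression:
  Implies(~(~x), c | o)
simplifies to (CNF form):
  c | o | ~x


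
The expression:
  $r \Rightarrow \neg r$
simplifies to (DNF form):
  $\neg r$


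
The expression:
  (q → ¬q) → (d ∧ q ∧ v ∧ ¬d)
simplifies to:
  q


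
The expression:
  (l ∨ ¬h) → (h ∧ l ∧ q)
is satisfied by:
  {h: True, q: True, l: False}
  {h: True, l: False, q: False}
  {h: True, q: True, l: True}


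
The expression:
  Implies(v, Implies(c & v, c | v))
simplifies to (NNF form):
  True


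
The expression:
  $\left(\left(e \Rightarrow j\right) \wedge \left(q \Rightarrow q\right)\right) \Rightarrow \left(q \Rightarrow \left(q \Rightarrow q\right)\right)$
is always true.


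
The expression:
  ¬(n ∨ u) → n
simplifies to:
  n ∨ u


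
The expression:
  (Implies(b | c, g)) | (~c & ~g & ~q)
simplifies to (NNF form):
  g | (~b & ~c) | (~c & ~q)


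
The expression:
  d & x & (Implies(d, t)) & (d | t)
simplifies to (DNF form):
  d & t & x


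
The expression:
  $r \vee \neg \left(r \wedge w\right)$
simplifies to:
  $\text{True}$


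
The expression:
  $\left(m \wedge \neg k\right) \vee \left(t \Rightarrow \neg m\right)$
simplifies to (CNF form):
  $\neg k \vee \neg m \vee \neg t$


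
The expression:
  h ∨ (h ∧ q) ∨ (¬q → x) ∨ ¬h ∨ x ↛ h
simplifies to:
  True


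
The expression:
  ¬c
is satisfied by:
  {c: False}


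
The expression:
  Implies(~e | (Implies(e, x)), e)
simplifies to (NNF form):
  e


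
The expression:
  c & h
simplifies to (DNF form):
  c & h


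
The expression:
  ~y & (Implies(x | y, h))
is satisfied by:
  {h: True, y: False, x: False}
  {h: False, y: False, x: False}
  {x: True, h: True, y: False}


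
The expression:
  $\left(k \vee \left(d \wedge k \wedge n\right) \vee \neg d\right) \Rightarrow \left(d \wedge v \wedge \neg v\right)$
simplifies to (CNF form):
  $d \wedge \neg k$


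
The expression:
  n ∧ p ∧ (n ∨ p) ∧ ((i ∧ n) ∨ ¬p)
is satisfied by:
  {i: True, p: True, n: True}


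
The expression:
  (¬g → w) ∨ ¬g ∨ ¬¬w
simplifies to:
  True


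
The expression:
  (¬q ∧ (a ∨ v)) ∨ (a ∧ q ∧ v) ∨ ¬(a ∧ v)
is always true.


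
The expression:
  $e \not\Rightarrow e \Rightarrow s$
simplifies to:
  $\text{True}$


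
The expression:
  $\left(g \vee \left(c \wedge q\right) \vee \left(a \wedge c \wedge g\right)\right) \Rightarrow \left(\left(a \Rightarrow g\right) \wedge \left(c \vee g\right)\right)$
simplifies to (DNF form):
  $g \vee \neg a \vee \neg c \vee \neg q$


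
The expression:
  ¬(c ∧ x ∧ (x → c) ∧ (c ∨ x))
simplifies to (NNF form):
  ¬c ∨ ¬x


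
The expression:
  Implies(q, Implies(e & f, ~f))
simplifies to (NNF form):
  ~e | ~f | ~q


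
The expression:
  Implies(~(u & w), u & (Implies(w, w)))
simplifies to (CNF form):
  u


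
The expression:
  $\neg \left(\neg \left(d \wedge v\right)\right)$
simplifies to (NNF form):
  $d \wedge v$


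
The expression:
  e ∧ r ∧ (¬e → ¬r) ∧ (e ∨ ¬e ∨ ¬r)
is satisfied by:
  {r: True, e: True}


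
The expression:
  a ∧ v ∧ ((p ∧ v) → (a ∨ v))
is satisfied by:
  {a: True, v: True}


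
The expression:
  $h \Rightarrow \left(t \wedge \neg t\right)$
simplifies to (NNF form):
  $\neg h$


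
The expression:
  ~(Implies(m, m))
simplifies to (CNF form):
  False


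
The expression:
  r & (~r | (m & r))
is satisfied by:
  {r: True, m: True}


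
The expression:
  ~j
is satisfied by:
  {j: False}


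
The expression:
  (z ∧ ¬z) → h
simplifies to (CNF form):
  True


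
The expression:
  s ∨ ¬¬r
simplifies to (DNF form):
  r ∨ s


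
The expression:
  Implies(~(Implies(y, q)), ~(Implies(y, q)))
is always true.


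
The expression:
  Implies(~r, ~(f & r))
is always true.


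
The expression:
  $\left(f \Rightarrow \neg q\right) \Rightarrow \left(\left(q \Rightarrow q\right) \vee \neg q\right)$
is always true.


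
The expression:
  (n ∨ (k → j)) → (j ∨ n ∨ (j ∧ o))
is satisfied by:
  {n: True, k: True, j: True}
  {n: True, k: True, j: False}
  {n: True, j: True, k: False}
  {n: True, j: False, k: False}
  {k: True, j: True, n: False}
  {k: True, j: False, n: False}
  {j: True, k: False, n: False}


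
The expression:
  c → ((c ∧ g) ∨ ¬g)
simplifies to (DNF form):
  True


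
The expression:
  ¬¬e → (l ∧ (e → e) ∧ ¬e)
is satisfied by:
  {e: False}


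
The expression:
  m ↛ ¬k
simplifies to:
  k ∧ m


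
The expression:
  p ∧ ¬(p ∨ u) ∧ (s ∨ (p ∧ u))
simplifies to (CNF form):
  False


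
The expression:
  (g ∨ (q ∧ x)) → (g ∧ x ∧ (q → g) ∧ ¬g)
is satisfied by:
  {g: False, q: False, x: False}
  {x: True, g: False, q: False}
  {q: True, g: False, x: False}


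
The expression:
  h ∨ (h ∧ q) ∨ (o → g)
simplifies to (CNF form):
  g ∨ h ∨ ¬o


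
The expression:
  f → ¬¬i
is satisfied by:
  {i: True, f: False}
  {f: False, i: False}
  {f: True, i: True}


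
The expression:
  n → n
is always true.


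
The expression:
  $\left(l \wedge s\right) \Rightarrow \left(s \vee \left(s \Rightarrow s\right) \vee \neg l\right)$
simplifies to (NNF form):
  $\text{True}$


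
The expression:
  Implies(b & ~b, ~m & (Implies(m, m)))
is always true.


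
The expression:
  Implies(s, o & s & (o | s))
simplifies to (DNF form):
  o | ~s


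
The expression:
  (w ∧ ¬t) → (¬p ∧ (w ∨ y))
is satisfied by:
  {t: True, p: False, w: False}
  {p: False, w: False, t: False}
  {w: True, t: True, p: False}
  {w: True, p: False, t: False}
  {t: True, p: True, w: False}
  {p: True, t: False, w: False}
  {w: True, p: True, t: True}


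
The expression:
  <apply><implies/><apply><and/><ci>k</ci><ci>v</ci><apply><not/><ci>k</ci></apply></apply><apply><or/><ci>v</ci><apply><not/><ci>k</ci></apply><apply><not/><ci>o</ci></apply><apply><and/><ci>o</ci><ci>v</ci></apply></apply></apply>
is always true.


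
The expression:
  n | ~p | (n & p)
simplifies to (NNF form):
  n | ~p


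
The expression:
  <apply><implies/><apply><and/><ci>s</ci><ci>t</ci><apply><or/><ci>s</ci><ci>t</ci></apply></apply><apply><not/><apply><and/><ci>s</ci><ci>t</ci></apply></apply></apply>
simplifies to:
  <apply><or/><apply><not/><ci>s</ci></apply><apply><not/><ci>t</ci></apply></apply>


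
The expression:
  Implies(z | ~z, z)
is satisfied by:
  {z: True}


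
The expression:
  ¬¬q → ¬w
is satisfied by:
  {w: False, q: False}
  {q: True, w: False}
  {w: True, q: False}


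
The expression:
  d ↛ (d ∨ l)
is never true.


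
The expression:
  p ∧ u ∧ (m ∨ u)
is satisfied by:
  {p: True, u: True}


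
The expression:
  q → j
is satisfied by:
  {j: True, q: False}
  {q: False, j: False}
  {q: True, j: True}


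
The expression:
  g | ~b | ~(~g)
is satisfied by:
  {g: True, b: False}
  {b: False, g: False}
  {b: True, g: True}


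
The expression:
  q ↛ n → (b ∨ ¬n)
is always true.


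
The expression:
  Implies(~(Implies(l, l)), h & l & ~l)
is always true.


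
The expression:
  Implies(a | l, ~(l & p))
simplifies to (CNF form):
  ~l | ~p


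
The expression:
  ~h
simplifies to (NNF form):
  ~h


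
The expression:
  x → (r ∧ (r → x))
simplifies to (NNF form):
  r ∨ ¬x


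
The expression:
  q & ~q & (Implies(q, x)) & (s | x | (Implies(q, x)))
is never true.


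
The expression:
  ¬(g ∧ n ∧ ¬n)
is always true.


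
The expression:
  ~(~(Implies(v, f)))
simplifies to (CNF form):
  f | ~v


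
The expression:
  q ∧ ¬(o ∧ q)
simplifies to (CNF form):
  q ∧ ¬o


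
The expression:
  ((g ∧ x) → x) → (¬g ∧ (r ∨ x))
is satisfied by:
  {r: True, x: True, g: False}
  {r: True, g: False, x: False}
  {x: True, g: False, r: False}


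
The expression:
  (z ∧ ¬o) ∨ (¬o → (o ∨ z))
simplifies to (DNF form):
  o ∨ z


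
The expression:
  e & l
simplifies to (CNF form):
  e & l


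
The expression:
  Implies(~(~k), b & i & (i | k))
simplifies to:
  ~k | (b & i)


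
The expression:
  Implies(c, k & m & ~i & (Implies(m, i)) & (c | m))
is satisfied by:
  {c: False}


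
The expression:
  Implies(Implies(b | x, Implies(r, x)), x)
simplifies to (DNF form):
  x | (b & r)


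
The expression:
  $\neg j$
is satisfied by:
  {j: False}


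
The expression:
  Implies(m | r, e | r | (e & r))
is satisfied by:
  {r: True, e: True, m: False}
  {r: True, m: False, e: False}
  {e: True, m: False, r: False}
  {e: False, m: False, r: False}
  {r: True, e: True, m: True}
  {r: True, m: True, e: False}
  {e: True, m: True, r: False}


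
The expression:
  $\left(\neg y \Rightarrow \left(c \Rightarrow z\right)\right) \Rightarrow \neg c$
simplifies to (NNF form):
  $\left(\neg y \wedge \neg z\right) \vee \neg c$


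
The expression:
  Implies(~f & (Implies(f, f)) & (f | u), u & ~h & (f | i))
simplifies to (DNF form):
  f | ~u | (i & ~h)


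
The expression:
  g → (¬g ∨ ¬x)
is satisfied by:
  {g: False, x: False}
  {x: True, g: False}
  {g: True, x: False}


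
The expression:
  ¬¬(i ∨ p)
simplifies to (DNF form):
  i ∨ p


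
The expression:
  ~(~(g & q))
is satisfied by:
  {g: True, q: True}


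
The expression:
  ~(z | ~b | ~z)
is never true.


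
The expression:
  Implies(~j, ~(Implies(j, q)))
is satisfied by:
  {j: True}


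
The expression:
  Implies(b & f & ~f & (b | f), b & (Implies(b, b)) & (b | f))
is always true.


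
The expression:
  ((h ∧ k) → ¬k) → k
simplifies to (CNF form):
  k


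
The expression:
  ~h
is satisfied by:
  {h: False}


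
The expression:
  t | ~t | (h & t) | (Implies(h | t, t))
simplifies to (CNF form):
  True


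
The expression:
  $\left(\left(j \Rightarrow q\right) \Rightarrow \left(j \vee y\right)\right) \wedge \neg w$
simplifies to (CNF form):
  $\neg w \wedge \left(j \vee y\right)$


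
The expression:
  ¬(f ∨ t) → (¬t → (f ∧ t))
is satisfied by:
  {t: True, f: True}
  {t: True, f: False}
  {f: True, t: False}


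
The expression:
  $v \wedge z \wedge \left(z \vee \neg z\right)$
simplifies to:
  $v \wedge z$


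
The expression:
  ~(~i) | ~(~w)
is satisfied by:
  {i: True, w: True}
  {i: True, w: False}
  {w: True, i: False}


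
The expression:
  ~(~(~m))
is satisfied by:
  {m: False}


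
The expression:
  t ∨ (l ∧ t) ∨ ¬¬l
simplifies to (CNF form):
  l ∨ t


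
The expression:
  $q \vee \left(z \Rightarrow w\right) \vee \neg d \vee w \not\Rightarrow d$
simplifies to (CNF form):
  $q \vee w \vee \neg d \vee \neg z$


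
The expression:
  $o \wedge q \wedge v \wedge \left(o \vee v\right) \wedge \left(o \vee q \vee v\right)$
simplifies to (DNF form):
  $o \wedge q \wedge v$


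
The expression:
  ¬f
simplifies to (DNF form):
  ¬f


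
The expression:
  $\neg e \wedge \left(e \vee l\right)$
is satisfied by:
  {l: True, e: False}


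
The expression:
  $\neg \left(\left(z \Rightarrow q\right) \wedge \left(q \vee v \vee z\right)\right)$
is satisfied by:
  {z: True, q: False, v: False}
  {q: False, v: False, z: False}
  {z: True, v: True, q: False}


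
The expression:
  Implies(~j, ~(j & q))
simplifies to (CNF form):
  True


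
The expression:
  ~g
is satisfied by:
  {g: False}


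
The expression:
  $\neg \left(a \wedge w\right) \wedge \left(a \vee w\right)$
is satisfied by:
  {a: True, w: False}
  {w: True, a: False}


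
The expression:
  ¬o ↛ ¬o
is never true.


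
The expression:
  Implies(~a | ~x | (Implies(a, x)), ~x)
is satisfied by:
  {x: False}


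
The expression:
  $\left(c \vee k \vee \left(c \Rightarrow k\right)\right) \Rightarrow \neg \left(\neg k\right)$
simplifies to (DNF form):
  $k$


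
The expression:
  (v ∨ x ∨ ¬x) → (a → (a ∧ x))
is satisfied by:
  {x: True, a: False}
  {a: False, x: False}
  {a: True, x: True}


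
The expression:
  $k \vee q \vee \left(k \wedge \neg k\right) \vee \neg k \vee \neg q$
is always true.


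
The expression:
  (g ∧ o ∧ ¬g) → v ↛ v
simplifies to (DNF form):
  True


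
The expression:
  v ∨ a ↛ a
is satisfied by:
  {v: True}


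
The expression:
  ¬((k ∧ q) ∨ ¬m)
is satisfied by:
  {m: True, k: False, q: False}
  {m: True, q: True, k: False}
  {m: True, k: True, q: False}


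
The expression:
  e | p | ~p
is always true.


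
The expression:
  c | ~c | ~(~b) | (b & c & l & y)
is always true.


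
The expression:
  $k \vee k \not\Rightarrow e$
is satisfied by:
  {k: True}


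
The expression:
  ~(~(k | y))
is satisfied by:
  {y: True, k: True}
  {y: True, k: False}
  {k: True, y: False}


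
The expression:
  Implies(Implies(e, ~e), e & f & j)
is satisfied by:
  {e: True}


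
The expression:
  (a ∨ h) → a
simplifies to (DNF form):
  a ∨ ¬h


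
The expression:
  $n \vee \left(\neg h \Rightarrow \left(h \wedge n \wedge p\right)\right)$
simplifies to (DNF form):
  $h \vee n$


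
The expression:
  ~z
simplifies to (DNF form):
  ~z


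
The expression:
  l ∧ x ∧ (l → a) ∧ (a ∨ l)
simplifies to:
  a ∧ l ∧ x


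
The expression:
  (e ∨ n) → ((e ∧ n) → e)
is always true.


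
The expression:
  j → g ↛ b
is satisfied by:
  {g: True, b: False, j: False}
  {b: False, j: False, g: False}
  {g: True, b: True, j: False}
  {b: True, g: False, j: False}
  {j: True, g: True, b: False}


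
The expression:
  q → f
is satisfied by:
  {f: True, q: False}
  {q: False, f: False}
  {q: True, f: True}


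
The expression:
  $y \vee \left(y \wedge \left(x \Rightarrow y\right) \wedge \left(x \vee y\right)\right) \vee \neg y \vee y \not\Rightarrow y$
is always true.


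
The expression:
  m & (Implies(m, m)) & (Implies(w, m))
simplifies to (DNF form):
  m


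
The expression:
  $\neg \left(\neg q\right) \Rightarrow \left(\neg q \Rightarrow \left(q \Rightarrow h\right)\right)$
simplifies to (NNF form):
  $\text{True}$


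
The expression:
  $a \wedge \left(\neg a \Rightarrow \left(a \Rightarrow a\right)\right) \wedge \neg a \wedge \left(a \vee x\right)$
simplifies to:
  $\text{False}$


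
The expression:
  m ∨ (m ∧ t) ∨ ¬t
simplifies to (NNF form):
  m ∨ ¬t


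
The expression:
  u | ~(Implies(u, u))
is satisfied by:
  {u: True}


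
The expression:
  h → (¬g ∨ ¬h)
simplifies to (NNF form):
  ¬g ∨ ¬h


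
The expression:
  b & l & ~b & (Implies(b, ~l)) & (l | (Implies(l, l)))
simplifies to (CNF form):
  False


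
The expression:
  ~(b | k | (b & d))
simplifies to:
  ~b & ~k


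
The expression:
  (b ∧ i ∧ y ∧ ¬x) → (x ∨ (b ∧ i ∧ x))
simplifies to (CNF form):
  x ∨ ¬b ∨ ¬i ∨ ¬y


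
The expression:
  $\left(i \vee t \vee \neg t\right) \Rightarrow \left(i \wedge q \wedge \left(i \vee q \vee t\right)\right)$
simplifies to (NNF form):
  $i \wedge q$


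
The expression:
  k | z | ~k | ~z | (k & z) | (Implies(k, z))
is always true.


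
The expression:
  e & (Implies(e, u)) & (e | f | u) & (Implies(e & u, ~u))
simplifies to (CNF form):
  False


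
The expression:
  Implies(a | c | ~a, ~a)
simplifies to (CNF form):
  ~a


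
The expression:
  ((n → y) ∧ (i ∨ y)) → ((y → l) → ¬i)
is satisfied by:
  {n: True, y: False, l: False, i: False}
  {n: False, y: False, l: False, i: False}
  {n: True, l: True, y: False, i: False}
  {l: True, n: False, y: False, i: False}
  {n: True, y: True, l: False, i: False}
  {y: True, n: False, l: False, i: False}
  {n: True, l: True, y: True, i: False}
  {l: True, y: True, n: False, i: False}
  {i: True, n: True, y: False, l: False}
  {i: True, l: True, n: True, y: False}
  {i: True, n: True, y: True, l: False}
  {i: True, y: True, n: False, l: False}


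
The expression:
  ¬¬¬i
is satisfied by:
  {i: False}


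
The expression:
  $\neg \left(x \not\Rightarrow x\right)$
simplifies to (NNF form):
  $\text{True}$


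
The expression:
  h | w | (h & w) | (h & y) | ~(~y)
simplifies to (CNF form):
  h | w | y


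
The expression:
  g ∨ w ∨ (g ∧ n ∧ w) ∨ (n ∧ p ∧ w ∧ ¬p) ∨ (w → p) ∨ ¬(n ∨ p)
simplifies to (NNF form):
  True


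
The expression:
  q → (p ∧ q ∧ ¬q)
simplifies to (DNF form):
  ¬q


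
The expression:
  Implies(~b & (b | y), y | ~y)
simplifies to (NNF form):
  True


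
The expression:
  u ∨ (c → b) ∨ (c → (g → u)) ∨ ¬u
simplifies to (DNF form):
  True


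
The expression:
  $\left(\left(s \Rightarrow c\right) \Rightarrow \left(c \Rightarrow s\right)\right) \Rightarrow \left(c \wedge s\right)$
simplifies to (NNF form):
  $c$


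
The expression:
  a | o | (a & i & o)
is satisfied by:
  {a: True, o: True}
  {a: True, o: False}
  {o: True, a: False}
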